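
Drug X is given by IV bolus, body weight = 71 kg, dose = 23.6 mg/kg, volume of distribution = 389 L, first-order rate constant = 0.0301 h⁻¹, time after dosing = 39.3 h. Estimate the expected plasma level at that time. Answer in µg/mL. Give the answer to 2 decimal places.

1.32 µg/mL

Total dose = 23.6 × 71 = 1676 mg
C₀ = Dose / Vd = 1676 / 389 = 4.308 mg/L
C = C₀ · e^(−k·t) = 4.308 × e^(−0.03010 × 39.3)
  = 4.308 × 0.3064 = 1.320 mg/L
(1.320 mg/L = 1.320 µg/mL)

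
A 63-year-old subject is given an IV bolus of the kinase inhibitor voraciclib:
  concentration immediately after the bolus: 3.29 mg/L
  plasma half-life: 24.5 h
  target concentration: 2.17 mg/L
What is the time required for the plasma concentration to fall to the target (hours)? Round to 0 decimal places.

k = ln2 / t½ = 0.693147 / 24.5 = 0.02829 h⁻¹
t = ln(C₀ / C) / k = ln(3.290 / 2.17) / 0.02829
  = ln(1.516) / 0.02829 = 0.4161 / 0.02829 = 14.71 h

15 h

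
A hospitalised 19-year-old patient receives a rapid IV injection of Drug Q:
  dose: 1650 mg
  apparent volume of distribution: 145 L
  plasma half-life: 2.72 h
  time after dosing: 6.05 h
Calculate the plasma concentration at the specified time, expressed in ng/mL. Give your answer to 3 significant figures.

2440 ng/mL

C₀ = Dose / Vd = 1650 / 145 = 11.38 mg/L
k = ln2 / t½ = 0.693147 / 2.72 = 0.2548 h⁻¹
C = C₀ · e^(−k·t) = 11.38 × e^(−0.2548 × 6.05)
  = 11.38 × 0.2141 = 2.436 mg/L
Convert: 2.436 mg/L × 1000 = 2436 ng/mL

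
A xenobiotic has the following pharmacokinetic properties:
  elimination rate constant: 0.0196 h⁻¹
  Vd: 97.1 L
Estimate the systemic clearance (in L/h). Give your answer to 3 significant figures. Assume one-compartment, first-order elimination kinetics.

1.90 L/h

CL = k × Vd = 0.0196 × 97.1 = 1.903 L/h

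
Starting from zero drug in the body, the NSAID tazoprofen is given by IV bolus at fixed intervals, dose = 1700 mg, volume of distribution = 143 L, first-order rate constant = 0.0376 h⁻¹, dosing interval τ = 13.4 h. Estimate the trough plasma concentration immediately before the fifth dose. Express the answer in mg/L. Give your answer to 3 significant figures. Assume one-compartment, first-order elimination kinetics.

15.7 mg/L

C₀ per dose = Dose / Vd = 1700 / 143 = 11.89 mg/L
Fraction remaining after one interval: r = e^(−kτ) = e^(−0.03760 × 13.4) = 0.6042
Before dose 5, 4 doses have been given (aged 1τ, 2τ, 3τ, 4τ).
C_trough = C₀ × (r + r² + … + r^4) = C₀ × r(1−r^4)/(1−r)
        = 11.89 × 0.6042 × (1 − 0.1333) / (1 − 0.6042) = 15.73 mg/L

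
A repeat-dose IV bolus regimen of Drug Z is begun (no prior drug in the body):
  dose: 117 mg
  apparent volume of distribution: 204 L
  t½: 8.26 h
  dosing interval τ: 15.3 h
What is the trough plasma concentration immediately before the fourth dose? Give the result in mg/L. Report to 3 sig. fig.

C₀ per dose = Dose / Vd = 117 / 204 = 0.5735 mg/L
k = ln2 / t½ = 0.693147 / 8.26 = 0.08392 h⁻¹
Fraction remaining after one interval: r = e^(−kτ) = e^(−0.08392 × 15.3) = 0.2769
Before dose 4, 3 doses have been given (aged 1τ, 2τ, 3τ).
C_trough = C₀ × (r + r² + … + r^3) = C₀ × r(1−r^3)/(1−r)
        = 0.5735 × 0.2769 × (1 − 0.02123) / (1 − 0.2769) = 0.2150 mg/L

0.215 mg/L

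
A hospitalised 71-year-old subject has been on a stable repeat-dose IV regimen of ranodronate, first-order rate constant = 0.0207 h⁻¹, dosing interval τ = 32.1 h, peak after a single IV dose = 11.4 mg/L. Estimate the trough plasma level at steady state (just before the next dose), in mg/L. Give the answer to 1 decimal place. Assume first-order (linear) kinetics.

e^(−kτ) = e^(−0.02070 × 32.1) = 0.5145
Accumulation ratio R = 1 / (1 − e^(−kτ)) = 1 / (1 − 0.5145) = 2.060
Steady-state trough = C₀ × R × e^(−kτ) = 11.4 × 2.060 × 0.5145 = 12.08 mg/L

12.1 mg/L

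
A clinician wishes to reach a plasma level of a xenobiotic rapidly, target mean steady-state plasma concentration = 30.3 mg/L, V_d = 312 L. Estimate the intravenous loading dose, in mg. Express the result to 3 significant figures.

9450 mg

LD = Css × Vd = 30.3 × 312 = 9454 mg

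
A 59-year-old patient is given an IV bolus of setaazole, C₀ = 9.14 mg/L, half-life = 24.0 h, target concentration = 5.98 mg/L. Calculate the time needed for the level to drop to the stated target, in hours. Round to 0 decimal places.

k = ln2 / t½ = 0.693147 / 24.0 = 0.02888 h⁻¹
t = ln(C₀ / C) / k = ln(9.140 / 5.98) / 0.02888
  = ln(1.528) / 0.02888 = 0.4240 / 0.02888 = 14.68 h

15 h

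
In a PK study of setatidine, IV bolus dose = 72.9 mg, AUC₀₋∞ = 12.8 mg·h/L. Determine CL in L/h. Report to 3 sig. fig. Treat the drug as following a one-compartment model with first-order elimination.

CL = Dose / AUC = 72.9 / 12.8 = 5.695 L/h

5.70 L/h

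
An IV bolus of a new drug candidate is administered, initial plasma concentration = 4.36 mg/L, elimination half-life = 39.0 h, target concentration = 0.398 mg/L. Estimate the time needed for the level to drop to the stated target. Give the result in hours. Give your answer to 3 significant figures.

135 h

k = ln2 / t½ = 0.693147 / 39.0 = 0.01777 h⁻¹
t = ln(C₀ / C) / k = ln(4.360 / 0.398) / 0.01777
  = ln(10.95) / 0.01777 = 2.393 / 0.01777 = 134.7 h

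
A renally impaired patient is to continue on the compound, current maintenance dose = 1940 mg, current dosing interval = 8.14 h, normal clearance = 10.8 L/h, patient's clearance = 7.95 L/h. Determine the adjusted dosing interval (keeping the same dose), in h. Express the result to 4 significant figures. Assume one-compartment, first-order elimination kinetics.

To keep the same average steady-state level, dosing rate must scale with clearance.
CL ratio = 7.95 / 10.8 = 0.7361
New interval (same dose) = 8.14 / 0.7361 = 11.06 h

11.06 h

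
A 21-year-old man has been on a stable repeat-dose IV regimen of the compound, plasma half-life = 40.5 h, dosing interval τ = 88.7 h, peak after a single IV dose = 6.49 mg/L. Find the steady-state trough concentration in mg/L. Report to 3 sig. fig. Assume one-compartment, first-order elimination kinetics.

1.82 mg/L

k = ln2 / t½ = 0.693147 / 40.5 = 0.01711 h⁻¹
e^(−kτ) = e^(−0.01711 × 88.7) = 0.2192
Accumulation ratio R = 1 / (1 − e^(−kτ)) = 1 / (1 − 0.2192) = 1.281
Steady-state trough = C₀ × R × e^(−kτ) = 6.49 × 1.281 × 0.2192 = 1.822 mg/L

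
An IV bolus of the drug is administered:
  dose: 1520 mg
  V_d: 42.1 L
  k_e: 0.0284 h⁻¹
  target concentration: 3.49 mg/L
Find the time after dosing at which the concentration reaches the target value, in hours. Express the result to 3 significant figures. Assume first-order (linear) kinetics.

C₀ = Dose / Vd = 1520 / 42.1 = 36.10 mg/L
t = ln(C₀ / C) / k = ln(36.10 / 3.49) / 0.02840
  = ln(10.34) / 0.02840 = 2.336 / 0.02840 = 82.25 h

82.3 h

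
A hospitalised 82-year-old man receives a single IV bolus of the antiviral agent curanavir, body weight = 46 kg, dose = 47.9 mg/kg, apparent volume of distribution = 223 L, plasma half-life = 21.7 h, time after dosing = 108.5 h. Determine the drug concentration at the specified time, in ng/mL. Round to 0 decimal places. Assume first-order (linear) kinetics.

309 ng/mL

Total dose = 47.9 × 46 = 2203 mg
C₀ = Dose / Vd = 2203 / 223 = 9.879 mg/L
k = ln2 / t½ = 0.693147 / 21.7 = 0.03194 h⁻¹
t / t½ = 108.5 / 21.7 = 5 half-lives
C = C₀ × (1/2)^5 = 9.879 × 0.03125 = 0.3087 mg/L
Convert: 0.3087 mg/L × 1000 = 308.7 ng/mL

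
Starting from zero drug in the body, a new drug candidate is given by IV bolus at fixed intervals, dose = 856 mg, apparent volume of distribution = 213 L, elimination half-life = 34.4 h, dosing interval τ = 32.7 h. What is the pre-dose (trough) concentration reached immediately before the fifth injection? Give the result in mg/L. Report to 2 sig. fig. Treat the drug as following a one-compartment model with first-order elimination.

C₀ per dose = Dose / Vd = 856 / 213 = 4.019 mg/L
k = ln2 / t½ = 0.693147 / 34.4 = 0.02015 h⁻¹
Fraction remaining after one interval: r = e^(−kτ) = e^(−0.02015 × 32.7) = 0.5174
Before dose 5, 4 doses have been given (aged 1τ, 2τ, 3τ, 4τ).
C_trough = C₀ × (r + r² + … + r^4) = C₀ × r(1−r^4)/(1−r)
        = 4.019 × 0.5174 × (1 − 0.07166) / (1 − 0.5174) = 4.000 mg/L

4.0 mg/L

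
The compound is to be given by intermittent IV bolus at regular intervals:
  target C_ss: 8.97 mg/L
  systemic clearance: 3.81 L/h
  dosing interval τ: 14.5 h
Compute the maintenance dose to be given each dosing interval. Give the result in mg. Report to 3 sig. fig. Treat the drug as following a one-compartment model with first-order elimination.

496 mg

At steady state, Dose/τ = Css × CL.
Dose = Css × CL × τ = 8.97 × 3.810 × 14.5 = 495.5 mg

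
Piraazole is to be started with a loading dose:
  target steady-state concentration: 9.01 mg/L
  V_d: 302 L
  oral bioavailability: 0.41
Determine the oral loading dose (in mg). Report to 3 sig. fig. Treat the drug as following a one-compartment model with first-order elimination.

LD = Css × Vd / F = 9.01 × 302 / 0.41 = 6637 mg

6640 mg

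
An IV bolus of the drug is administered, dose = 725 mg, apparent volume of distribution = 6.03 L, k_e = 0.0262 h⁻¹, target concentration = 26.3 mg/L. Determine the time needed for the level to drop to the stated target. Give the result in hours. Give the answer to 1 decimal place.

C₀ = Dose / Vd = 725.0 / 6.03 = 120.2 mg/L
t = ln(C₀ / C) / k = ln(120.2 / 26.3) / 0.02620
  = ln(4.570) / 0.02620 = 1.520 / 0.02620 = 58.02 h

58.0 h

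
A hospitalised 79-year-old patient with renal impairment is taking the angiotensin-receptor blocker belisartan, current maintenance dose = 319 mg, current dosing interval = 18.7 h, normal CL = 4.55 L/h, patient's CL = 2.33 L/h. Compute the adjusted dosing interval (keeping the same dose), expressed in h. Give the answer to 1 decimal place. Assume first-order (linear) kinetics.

To keep the same average steady-state level, dosing rate must scale with clearance.
CL ratio = 2.33 / 4.55 = 0.5121
New interval (same dose) = 18.7 / 0.5121 = 36.52 h

36.5 h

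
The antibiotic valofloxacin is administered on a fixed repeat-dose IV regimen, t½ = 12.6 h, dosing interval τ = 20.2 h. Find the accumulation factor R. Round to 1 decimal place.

1.5

k = ln2 / t½ = 0.693147 / 12.6 = 0.05501 h⁻¹
e^(−kτ) = e^(−0.05501 × 20.2) = 0.3292
Accumulation ratio R = 1 / (1 − e^(−kτ)) = 1 / (1 − 0.3292) = 1.491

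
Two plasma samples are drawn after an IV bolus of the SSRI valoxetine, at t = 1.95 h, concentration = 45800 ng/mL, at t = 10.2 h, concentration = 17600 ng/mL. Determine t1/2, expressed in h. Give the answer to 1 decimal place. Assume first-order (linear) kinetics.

6.0 h

k = ln(C₁/C₂) / (t₂ − t₁) = ln(45800/17600) / (10.2 − 1.95)
  = 0.9564 / 8.250 = 0.1159 h⁻¹
t½ = ln2 / k = 0.693147 / 0.1159 = 5.981 h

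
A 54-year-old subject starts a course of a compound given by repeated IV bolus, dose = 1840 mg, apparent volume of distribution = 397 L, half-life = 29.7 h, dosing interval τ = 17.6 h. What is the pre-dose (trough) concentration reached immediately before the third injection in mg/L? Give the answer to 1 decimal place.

C₀ per dose = Dose / Vd = 1840 / 397 = 4.635 mg/L
k = ln2 / t½ = 0.693147 / 29.7 = 0.02334 h⁻¹
Fraction remaining after one interval: r = e^(−kτ) = e^(−0.02334 × 17.6) = 0.6631
Before dose 3, 2 doses have been given (aged 1τ, 2τ).
C_trough = C₀ × (r + r²) = 4.635 × (0.6631 + 0.4397) = 5.111 mg/L

5.1 mg/L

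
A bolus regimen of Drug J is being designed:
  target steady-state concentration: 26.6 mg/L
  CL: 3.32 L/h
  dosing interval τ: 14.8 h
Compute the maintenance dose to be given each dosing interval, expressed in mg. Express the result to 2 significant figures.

At steady state, Dose/τ = Css × CL.
Dose = Css × CL × τ = 26.6 × 3.320 × 14.8 = 1307 mg

1300 mg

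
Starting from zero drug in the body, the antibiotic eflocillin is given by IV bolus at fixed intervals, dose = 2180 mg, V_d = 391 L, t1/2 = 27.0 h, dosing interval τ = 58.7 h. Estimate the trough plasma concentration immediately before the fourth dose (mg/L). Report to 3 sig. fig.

C₀ per dose = Dose / Vd = 2180 / 391 = 5.575 mg/L
k = ln2 / t½ = 0.693147 / 27.0 = 0.02567 h⁻¹
Fraction remaining after one interval: r = e^(−kτ) = e^(−0.02567 × 58.7) = 0.2216
Before dose 4, 3 doses have been given (aged 1τ, 2τ, 3τ).
C_trough = C₀ × (r + r² + … + r^3) = C₀ × r(1−r^3)/(1−r)
        = 5.575 × 0.2216 × (1 − 0.01088) / (1 − 0.2216) = 1.570 mg/L

1.57 mg/L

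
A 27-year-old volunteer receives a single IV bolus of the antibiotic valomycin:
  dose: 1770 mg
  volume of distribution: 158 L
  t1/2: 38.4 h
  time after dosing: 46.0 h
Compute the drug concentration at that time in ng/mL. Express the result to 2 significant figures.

C₀ = Dose / Vd = 1770 / 158 = 11.20 mg/L
k = ln2 / t½ = 0.693147 / 38.4 = 0.01805 h⁻¹
C = C₀ · e^(−k·t) = 11.20 × e^(−0.01805 × 46.0)
  = 11.20 × 0.4359 = 4.882 mg/L
Convert: 4.882 mg/L × 1000 = 4882 ng/mL

4900 ng/mL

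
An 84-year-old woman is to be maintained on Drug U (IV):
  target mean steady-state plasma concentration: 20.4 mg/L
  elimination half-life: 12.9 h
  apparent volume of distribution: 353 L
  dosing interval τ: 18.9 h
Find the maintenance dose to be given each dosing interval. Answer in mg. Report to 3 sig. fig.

k = ln2 / t½ = 0.693147 / 12.9 = 0.05373 h⁻¹
CL = k × Vd = 0.05373 × 353 = 18.97 L/h
At steady state, Dose/τ = Css × CL.
Dose = Css × CL × τ = 20.4 × 18.97 × 18.9 = 7314 mg

7310 mg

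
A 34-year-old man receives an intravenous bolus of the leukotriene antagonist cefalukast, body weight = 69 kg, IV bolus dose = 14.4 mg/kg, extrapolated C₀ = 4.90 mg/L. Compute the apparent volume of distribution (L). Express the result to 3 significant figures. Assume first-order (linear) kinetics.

Dose = 14.4 × 69 = 993.6 mg
Vd = Dose / C₀ = 993.6 / 4.90 = 202.8 L

203 L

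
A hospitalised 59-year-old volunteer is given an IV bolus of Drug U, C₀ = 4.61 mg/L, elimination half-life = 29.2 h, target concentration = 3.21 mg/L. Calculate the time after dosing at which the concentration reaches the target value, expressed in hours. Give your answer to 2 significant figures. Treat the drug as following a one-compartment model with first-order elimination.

15 h

k = ln2 / t½ = 0.693147 / 29.2 = 0.02374 h⁻¹
t = ln(C₀ / C) / k = ln(4.610 / 3.21) / 0.02374
  = ln(1.436) / 0.02374 = 0.3619 / 0.02374 = 15.24 h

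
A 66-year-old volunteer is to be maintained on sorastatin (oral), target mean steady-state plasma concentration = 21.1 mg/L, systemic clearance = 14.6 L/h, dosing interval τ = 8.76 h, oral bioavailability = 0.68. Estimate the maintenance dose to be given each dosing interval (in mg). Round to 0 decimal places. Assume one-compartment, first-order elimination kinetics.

3969 mg

At steady state, F × (Dose/τ) = Css × CL.
Dose = Css × CL × τ / F = 21.1 × 14.60 × 8.76 / 0.68 = 3969 mg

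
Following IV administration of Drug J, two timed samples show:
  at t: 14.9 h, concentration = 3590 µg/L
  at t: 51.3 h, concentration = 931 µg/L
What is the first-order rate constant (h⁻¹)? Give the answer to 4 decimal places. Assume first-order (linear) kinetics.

0.0371 h⁻¹

k = ln(C₁/C₂) / (t₂ − t₁) = ln(3590/931) / (51.3 − 14.9)
  = 1.350 / 36.40 = 0.03709 h⁻¹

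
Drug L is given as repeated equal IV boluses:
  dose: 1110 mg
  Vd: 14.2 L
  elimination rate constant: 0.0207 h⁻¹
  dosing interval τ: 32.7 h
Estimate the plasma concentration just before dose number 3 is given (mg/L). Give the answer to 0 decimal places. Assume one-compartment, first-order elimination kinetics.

C₀ per dose = Dose / Vd = 1110 / 14.2 = 78.17 mg/L
Fraction remaining after one interval: r = e^(−kτ) = e^(−0.02070 × 32.7) = 0.5082
Before dose 3, 2 doses have been given (aged 1τ, 2τ).
C_trough = C₀ × (r + r²) = 78.17 × (0.5082 + 0.2583) = 59.92 mg/L

60 mg/L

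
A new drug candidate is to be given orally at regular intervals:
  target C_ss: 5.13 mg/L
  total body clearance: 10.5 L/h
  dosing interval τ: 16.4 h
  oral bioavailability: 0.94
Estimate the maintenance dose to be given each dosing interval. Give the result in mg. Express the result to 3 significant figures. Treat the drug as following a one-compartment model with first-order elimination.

940 mg

At steady state, F × (Dose/τ) = Css × CL.
Dose = Css × CL × τ / F = 5.13 × 10.50 × 16.4 / 0.94 = 939.8 mg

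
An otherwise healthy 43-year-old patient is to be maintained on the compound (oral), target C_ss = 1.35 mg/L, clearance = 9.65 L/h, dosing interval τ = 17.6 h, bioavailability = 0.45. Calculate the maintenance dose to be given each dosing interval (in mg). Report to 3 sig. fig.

At steady state, F × (Dose/τ) = Css × CL.
Dose = Css × CL × τ / F = 1.35 × 9.650 × 17.6 / 0.45 = 509.5 mg

510 mg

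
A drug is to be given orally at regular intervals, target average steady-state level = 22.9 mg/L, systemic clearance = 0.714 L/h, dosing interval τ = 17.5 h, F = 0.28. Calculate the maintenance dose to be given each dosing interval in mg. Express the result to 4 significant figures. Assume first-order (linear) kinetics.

1022 mg

At steady state, F × (Dose/τ) = Css × CL.
Dose = Css × CL × τ / F = 22.9 × 0.7140 × 17.5 / 0.28 = 1022 mg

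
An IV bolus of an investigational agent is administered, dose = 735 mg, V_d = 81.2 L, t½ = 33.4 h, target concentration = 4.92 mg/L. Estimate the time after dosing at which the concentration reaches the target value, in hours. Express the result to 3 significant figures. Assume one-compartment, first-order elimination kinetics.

C₀ = Dose / Vd = 735.0 / 81.2 = 9.052 mg/L
k = ln2 / t½ = 0.693147 / 33.4 = 0.02075 h⁻¹
t = ln(C₀ / C) / k = ln(9.052 / 4.92) / 0.02075
  = ln(1.840) / 0.02075 = 0.6098 / 0.02075 = 29.39 h

29.4 h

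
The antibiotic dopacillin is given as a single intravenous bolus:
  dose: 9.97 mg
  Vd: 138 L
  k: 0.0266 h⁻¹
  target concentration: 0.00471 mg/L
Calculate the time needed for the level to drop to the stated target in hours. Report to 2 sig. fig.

100 h

C₀ = Dose / Vd = 9.970 / 138 = 0.07225 mg/L
t = ln(C₀ / C) / k = ln(0.07225 / 0.00471) / 0.02660
  = ln(15.34) / 0.02660 = 2.730 / 0.02660 = 102.6 h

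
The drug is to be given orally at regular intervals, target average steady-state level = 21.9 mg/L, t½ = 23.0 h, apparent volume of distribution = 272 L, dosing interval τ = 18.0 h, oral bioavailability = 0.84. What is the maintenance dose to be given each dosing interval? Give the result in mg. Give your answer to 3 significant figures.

k = ln2 / t½ = 0.693147 / 23.0 = 0.03014 h⁻¹
CL = k × Vd = 0.03014 × 272 = 8.198 L/h
At steady state, F × (Dose/τ) = Css × CL.
Dose = Css × CL × τ / F = 21.9 × 8.198 × 18.0 / 0.84 = 3847 mg

3850 mg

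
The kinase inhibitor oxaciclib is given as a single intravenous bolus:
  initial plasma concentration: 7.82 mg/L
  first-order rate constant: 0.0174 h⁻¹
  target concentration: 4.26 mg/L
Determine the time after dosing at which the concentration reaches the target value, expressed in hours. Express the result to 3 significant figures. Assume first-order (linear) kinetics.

34.9 h

t = ln(C₀ / C) / k = ln(7.820 / 4.26) / 0.01740
  = ln(1.836) / 0.01740 = 0.6076 / 0.01740 = 34.92 h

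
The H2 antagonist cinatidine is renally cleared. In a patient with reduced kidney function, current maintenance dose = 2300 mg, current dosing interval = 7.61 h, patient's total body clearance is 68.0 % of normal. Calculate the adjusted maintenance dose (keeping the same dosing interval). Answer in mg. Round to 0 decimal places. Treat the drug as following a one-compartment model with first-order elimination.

1564 mg

To keep the same average steady-state level, dosing rate must scale with clearance.
CL ratio = 68.0 / 100 = 0.6800
New dose (same interval) = 2300 × 0.6800 = 1564 mg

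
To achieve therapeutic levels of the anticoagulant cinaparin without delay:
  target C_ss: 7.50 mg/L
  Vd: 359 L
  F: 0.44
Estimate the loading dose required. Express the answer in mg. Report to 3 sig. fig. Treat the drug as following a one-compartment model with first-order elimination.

LD = Css × Vd / F = 7.50 × 359 / 0.44 = 6119 mg

6120 mg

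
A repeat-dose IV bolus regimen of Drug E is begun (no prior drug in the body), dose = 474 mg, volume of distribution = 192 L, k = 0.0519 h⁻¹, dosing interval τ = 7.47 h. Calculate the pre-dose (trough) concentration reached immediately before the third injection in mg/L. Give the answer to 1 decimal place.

2.8 mg/L

C₀ per dose = Dose / Vd = 474 / 192 = 2.469 mg/L
Fraction remaining after one interval: r = e^(−kτ) = e^(−0.05190 × 7.47) = 0.6786
Before dose 3, 2 doses have been given (aged 1τ, 2τ).
C_trough = C₀ × (r + r²) = 2.469 × (0.6786 + 0.4605) = 2.812 mg/L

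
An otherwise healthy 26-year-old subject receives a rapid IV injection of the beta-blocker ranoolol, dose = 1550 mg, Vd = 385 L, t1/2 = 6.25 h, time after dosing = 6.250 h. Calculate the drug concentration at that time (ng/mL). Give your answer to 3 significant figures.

C₀ = Dose / Vd = 1550 / 385 = 4.026 mg/L
k = ln2 / t½ = 0.693147 / 6.25 = 0.1109 h⁻¹
t / t½ = 6.250 / 6.25 = 1 half-lives
C = C₀ × (1/2)^1 = 4.026 × 0.5000 = 2.013 mg/L
Convert: 2.013 mg/L × 1000 = 2013 ng/mL

2010 ng/mL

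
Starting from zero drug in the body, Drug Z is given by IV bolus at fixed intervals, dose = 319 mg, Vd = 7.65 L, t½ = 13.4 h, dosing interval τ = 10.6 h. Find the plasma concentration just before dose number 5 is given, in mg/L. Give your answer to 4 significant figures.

C₀ per dose = Dose / Vd = 319 / 7.65 = 41.70 mg/L
k = ln2 / t½ = 0.693147 / 13.4 = 0.05173 h⁻¹
Fraction remaining after one interval: r = e^(−kτ) = e^(−0.05173 × 10.6) = 0.5779
Before dose 5, 4 doses have been given (aged 1τ, 2τ, 3τ, 4τ).
C_trough = C₀ × (r + r² + … + r^4) = C₀ × r(1−r^4)/(1−r)
        = 41.70 × 0.5779 × (1 − 0.1115) / (1 − 0.5779) = 50.73 mg/L

50.73 mg/L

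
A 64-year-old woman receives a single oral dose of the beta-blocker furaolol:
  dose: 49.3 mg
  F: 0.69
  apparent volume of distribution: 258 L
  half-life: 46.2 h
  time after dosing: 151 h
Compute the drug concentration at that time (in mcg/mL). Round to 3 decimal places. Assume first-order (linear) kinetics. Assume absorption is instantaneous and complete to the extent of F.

Amount reaching circulation = F × Dose = 0.69 × 49.30 = 34.02 mg
C₀ = F·Dose / Vd = 34.02 / 258 = 0.1319 mg/L
k = ln2 / t½ = 0.693147 / 46.2 = 0.01500 h⁻¹
C = C₀ · e^(−k·t) = 0.1319 × e^(−0.01500 × 151)
  = 0.1319 × 0.1038 = 0.01369 mg/L
(0.01369 mg/L = 0.01369 mcg/mL)

0.014 mcg/mL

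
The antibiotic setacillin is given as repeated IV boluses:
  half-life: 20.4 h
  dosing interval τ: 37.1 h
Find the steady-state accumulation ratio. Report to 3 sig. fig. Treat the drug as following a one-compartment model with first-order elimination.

1.40

k = ln2 / t½ = 0.693147 / 20.4 = 0.03398 h⁻¹
e^(−kτ) = e^(−0.03398 × 37.1) = 0.2835
Accumulation ratio R = 1 / (1 − e^(−kτ)) = 1 / (1 − 0.2835) = 1.396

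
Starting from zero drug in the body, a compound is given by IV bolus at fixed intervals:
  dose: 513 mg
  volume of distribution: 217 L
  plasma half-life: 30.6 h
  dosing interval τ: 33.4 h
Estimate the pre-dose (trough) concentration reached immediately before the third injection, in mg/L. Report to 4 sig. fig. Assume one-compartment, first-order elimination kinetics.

1.630 mg/L

C₀ per dose = Dose / Vd = 513 / 217 = 2.364 mg/L
k = ln2 / t½ = 0.693147 / 30.6 = 0.02265 h⁻¹
Fraction remaining after one interval: r = e^(−kτ) = e^(−0.02265 × 33.4) = 0.4693
Before dose 3, 2 doses have been given (aged 1τ, 2τ).
C_trough = C₀ × (r + r²) = 2.364 × (0.4693 + 0.2202) = 1.630 mg/L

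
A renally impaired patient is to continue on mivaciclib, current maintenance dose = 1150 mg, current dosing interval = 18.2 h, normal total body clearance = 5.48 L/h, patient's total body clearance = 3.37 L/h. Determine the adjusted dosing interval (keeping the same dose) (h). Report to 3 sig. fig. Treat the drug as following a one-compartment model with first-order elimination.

29.6 h

To keep the same average steady-state level, dosing rate must scale with clearance.
CL ratio = 3.37 / 5.48 = 0.6150
New interval (same dose) = 18.2 / 0.6150 = 29.59 h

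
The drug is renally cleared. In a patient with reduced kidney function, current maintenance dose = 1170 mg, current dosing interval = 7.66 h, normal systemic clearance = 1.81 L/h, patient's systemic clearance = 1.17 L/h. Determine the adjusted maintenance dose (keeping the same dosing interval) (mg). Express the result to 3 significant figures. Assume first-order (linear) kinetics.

756 mg

To keep the same average steady-state level, dosing rate must scale with clearance.
CL ratio = 1.17 / 1.81 = 0.6464
New dose (same interval) = 1170 × 0.6464 = 756.3 mg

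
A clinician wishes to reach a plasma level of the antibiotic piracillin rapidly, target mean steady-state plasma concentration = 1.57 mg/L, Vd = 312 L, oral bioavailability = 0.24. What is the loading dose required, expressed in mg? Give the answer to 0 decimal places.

2041 mg

LD = Css × Vd / F = 1.57 × 312 / 0.24 = 2041 mg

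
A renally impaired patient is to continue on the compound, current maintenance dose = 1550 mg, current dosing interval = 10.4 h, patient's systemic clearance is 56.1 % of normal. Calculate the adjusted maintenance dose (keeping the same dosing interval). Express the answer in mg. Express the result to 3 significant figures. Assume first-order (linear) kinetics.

To keep the same average steady-state level, dosing rate must scale with clearance.
CL ratio = 56.1 / 100 = 0.5610
New dose (same interval) = 1550 × 0.5610 = 869.6 mg

870 mg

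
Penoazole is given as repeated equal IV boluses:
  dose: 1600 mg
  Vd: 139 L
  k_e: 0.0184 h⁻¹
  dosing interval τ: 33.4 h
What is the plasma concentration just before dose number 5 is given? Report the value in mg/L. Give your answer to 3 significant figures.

C₀ per dose = Dose / Vd = 1600 / 139 = 11.51 mg/L
Fraction remaining after one interval: r = e^(−kτ) = e^(−0.01840 × 33.4) = 0.5409
Before dose 5, 4 doses have been given (aged 1τ, 2τ, 3τ, 4τ).
C_trough = C₀ × (r + r² + … + r^4) = C₀ × r(1−r^4)/(1−r)
        = 11.51 × 0.5409 × (1 − 0.08560) / (1 − 0.5409) = 12.40 mg/L

12.4 mg/L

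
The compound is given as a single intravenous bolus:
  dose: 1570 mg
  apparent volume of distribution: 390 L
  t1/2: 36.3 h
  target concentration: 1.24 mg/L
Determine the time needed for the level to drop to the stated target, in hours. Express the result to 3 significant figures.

C₀ = Dose / Vd = 1570 / 390 = 4.026 mg/L
k = ln2 / t½ = 0.693147 / 36.3 = 0.01909 h⁻¹
t = ln(C₀ / C) / k = ln(4.026 / 1.24) / 0.01909
  = ln(3.247) / 0.01909 = 1.178 / 0.01909 = 61.71 h

61.7 h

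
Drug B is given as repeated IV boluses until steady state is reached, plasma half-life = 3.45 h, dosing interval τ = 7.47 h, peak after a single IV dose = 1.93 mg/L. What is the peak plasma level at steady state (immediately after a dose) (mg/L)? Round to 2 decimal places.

2.48 mg/L

k = ln2 / t½ = 0.693147 / 3.45 = 0.2009 h⁻¹
e^(−kτ) = e^(−0.2009 × 7.47) = 0.2230
Accumulation ratio R = 1 / (1 − e^(−kτ)) = 1 / (1 − 0.2230) = 1.287
Steady-state peak = C₀ × R = 1.93 × 1.287 = 2.484 mg/L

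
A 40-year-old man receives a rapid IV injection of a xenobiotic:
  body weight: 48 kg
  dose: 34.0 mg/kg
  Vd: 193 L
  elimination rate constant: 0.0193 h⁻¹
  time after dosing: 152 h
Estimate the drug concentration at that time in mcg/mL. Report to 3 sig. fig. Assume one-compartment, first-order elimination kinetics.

0.450 mcg/mL

Total dose = 34.0 × 48 = 1632 mg
C₀ = Dose / Vd = 1632 / 193 = 8.456 mg/L
C = C₀ · e^(−k·t) = 8.456 × e^(−0.01930 × 152)
  = 8.456 × 0.05321 = 0.4499 mg/L
(0.4499 mg/L = 0.4499 mcg/mL)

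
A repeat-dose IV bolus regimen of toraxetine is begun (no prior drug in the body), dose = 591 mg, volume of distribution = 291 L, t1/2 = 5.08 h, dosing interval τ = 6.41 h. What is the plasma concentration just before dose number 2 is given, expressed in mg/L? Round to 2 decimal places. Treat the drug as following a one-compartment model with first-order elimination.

0.85 mg/L

C₀ per dose = Dose / Vd = 591 / 291 = 2.031 mg/L
k = ln2 / t½ = 0.693147 / 5.08 = 0.1364 h⁻¹
Fraction remaining after one interval: r = e^(−kτ) = e^(−0.1364 × 6.41) = 0.4171
Before dose 2, 1 dose has been given (aged 1τ).
C_trough = C₀ × r = 2.031 × 0.4171 = 0.8471 mg/L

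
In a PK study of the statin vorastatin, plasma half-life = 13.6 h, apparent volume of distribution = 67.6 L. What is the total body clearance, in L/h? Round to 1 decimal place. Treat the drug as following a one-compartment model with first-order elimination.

3.4 L/h

k = ln2 / t½ = 0.693147 / 13.6 = 0.05097 h⁻¹
CL = k × Vd = 0.05097 × 67.6 = 3.446 L/h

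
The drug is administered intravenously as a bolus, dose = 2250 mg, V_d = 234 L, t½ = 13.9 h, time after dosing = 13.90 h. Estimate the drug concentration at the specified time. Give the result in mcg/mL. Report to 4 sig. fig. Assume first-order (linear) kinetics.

4.808 mcg/mL

C₀ = Dose / Vd = 2250 / 234 = 9.615 mg/L
k = ln2 / t½ = 0.693147 / 13.9 = 0.04987 h⁻¹
t / t½ = 13.90 / 13.9 = 1 half-lives
C = C₀ × (1/2)^1 = 9.615 × 0.5000 = 4.808 mg/L
(4.808 mg/L = 4.808 mcg/mL)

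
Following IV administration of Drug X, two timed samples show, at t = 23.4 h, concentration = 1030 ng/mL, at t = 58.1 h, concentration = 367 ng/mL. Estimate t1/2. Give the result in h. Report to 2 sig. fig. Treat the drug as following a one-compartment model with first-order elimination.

k = ln(C₁/C₂) / (t₂ − t₁) = ln(1030/367) / (58.1 − 23.4)
  = 1.032 / 34.70 = 0.02974 h⁻¹
t½ = ln2 / k = 0.693147 / 0.02974 = 23.31 h

23 h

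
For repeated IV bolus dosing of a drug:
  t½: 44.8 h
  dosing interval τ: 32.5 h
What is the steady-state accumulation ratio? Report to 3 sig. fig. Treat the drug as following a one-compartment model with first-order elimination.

2.53

k = ln2 / t½ = 0.693147 / 44.8 = 0.01547 h⁻¹
e^(−kτ) = e^(−0.01547 × 32.5) = 0.6048
Accumulation ratio R = 1 / (1 − e^(−kτ)) = 1 / (1 − 0.6048) = 2.530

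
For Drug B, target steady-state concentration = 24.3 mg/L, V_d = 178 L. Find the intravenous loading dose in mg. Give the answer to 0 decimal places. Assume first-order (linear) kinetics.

4325 mg

LD = Css × Vd = 24.3 × 178 = 4325 mg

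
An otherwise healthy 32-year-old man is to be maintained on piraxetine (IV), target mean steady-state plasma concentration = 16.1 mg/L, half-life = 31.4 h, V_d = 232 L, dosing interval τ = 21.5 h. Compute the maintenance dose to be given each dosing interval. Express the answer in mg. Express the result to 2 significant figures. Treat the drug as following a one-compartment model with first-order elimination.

k = ln2 / t½ = 0.693147 / 31.4 = 0.02207 h⁻¹
CL = k × Vd = 0.02207 × 232 = 5.120 L/h
At steady state, Dose/τ = Css × CL.
Dose = Css × CL × τ = 16.1 × 5.120 × 21.5 = 1772 mg

1800 mg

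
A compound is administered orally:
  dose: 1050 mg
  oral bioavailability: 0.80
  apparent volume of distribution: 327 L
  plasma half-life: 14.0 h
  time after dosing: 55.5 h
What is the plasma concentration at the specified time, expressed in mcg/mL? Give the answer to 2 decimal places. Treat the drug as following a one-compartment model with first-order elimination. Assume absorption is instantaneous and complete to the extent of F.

Amount reaching circulation = F × Dose = 0.80 × 1050 = 840.0 mg
C₀ = F·Dose / Vd = 840.0 / 327 = 2.569 mg/L
k = ln2 / t½ = 0.693147 / 14.0 = 0.04951 h⁻¹
C = C₀ · e^(−k·t) = 2.569 × e^(−0.04951 × 55.5)
  = 2.569 × 0.06407 = 0.1646 mg/L
(0.1646 mg/L = 0.1646 mcg/mL)

0.16 mcg/mL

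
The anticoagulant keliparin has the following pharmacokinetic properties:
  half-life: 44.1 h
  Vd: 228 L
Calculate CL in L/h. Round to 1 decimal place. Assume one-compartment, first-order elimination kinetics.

3.6 L/h

k = ln2 / t½ = 0.693147 / 44.1 = 0.01572 h⁻¹
CL = k × Vd = 0.01572 × 228 = 3.584 L/h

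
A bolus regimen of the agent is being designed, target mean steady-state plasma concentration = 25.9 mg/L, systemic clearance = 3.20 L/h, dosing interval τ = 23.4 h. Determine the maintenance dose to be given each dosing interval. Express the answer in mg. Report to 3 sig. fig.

At steady state, Dose/τ = Css × CL.
Dose = Css × CL × τ = 25.9 × 3.200 × 23.4 = 1939 mg

1940 mg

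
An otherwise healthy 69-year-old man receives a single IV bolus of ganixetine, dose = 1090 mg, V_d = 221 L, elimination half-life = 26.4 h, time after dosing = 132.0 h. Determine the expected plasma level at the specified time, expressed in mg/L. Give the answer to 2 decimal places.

0.15 mg/L

C₀ = Dose / Vd = 1090 / 221 = 4.932 mg/L
k = ln2 / t½ = 0.693147 / 26.4 = 0.02626 h⁻¹
t / t½ = 132.0 / 26.4 = 5 half-lives
C = C₀ × (1/2)^5 = 4.932 × 0.03125 = 0.1541 mg/L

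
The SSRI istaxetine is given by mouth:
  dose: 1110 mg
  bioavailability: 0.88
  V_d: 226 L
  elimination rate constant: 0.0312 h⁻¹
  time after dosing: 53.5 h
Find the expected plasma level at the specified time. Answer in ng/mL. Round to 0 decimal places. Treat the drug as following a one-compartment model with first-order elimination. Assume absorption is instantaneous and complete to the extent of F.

Amount reaching circulation = F × Dose = 0.88 × 1110 = 976.8 mg
C₀ = F·Dose / Vd = 976.8 / 226 = 4.322 mg/L
C = C₀ · e^(−k·t) = 4.322 × e^(−0.03120 × 53.5)
  = 4.322 × 0.1884 = 0.8143 mg/L
Convert: 0.8143 mg/L × 1000 = 814.3 ng/mL

814 ng/mL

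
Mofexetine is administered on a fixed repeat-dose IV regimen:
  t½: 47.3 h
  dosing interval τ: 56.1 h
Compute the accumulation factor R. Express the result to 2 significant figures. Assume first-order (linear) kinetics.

1.8

k = ln2 / t½ = 0.693147 / 47.3 = 0.01465 h⁻¹
e^(−kτ) = e^(−0.01465 × 56.1) = 0.4396
Accumulation ratio R = 1 / (1 − e^(−kτ)) = 1 / (1 − 0.4396) = 1.784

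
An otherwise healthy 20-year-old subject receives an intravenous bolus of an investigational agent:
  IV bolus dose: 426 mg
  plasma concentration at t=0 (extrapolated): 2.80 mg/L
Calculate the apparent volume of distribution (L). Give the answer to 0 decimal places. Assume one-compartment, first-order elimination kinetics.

Vd = Dose / C₀ = 426.0 / 2.80 = 152.1 L

152 L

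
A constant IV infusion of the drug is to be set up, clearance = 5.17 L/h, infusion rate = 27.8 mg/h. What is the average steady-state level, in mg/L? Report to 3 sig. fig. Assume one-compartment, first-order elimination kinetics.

5.38 mg/L

At steady state Css = R₀ / CL = 27.8 / 5.170 = 5.377 mg/L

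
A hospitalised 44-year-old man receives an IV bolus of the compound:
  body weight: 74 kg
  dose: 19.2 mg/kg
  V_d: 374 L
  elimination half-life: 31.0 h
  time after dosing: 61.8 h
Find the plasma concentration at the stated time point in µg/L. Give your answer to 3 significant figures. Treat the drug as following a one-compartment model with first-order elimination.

954 µg/L

Total dose = 19.2 × 74 = 1421 mg
C₀ = Dose / Vd = 1421 / 374 = 3.799 mg/L
k = ln2 / t½ = 0.693147 / 31.0 = 0.02236 h⁻¹
C = C₀ · e^(−k·t) = 3.799 × e^(−0.02236 × 61.8)
  = 3.799 × 0.2511 = 0.9539 mg/L
Convert: 0.9539 mg/L × 1000 = 953.9 µg/L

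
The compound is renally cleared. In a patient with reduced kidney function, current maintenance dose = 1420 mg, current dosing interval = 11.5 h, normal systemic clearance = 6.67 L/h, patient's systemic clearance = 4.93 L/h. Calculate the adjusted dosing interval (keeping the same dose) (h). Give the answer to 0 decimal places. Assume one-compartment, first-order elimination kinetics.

To keep the same average steady-state level, dosing rate must scale with clearance.
CL ratio = 4.93 / 6.67 = 0.7391
New interval (same dose) = 11.5 / 0.7391 = 15.56 h

16 h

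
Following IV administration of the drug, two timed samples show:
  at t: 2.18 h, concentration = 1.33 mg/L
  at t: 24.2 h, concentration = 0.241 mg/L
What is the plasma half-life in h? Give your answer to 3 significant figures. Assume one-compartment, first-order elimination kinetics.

k = ln(C₁/C₂) / (t₂ − t₁) = ln(1.33/0.241) / (24.2 − 2.18)
  = 1.708 / 22.02 = 0.07757 h⁻¹
t½ = ln2 / k = 0.693147 / 0.07757 = 8.936 h

8.94 h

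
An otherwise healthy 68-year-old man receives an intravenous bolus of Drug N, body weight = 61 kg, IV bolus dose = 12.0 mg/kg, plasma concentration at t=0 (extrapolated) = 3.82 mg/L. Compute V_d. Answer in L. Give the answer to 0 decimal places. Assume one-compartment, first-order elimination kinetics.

Dose = 12.0 × 61 = 732.0 mg
Vd = Dose / C₀ = 732.0 / 3.82 = 191.6 L

192 L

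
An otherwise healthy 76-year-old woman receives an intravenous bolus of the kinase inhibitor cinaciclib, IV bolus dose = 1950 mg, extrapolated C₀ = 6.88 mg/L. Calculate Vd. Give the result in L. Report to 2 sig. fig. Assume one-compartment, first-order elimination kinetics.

280 L

Vd = Dose / C₀ = 1950 / 6.88 = 283.4 L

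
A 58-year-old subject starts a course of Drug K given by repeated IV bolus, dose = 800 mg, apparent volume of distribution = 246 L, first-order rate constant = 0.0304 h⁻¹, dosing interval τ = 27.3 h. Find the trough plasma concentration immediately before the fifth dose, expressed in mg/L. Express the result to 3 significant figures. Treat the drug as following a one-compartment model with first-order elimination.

C₀ per dose = Dose / Vd = 800 / 246 = 3.252 mg/L
Fraction remaining after one interval: r = e^(−kτ) = e^(−0.03040 × 27.3) = 0.4361
Before dose 5, 4 doses have been given (aged 1τ, 2τ, 3τ, 4τ).
C_trough = C₀ × (r + r² + … + r^4) = C₀ × r(1−r^4)/(1−r)
        = 3.252 × 0.4361 × (1 − 0.03617) / (1 − 0.4361) = 2.424 mg/L

2.42 mg/L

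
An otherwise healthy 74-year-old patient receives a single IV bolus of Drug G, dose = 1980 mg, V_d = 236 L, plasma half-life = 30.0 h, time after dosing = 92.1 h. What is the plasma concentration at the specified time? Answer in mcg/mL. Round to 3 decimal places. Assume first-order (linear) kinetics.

0.999 mcg/mL

C₀ = Dose / Vd = 1980 / 236 = 8.390 mg/L
k = ln2 / t½ = 0.693147 / 30.0 = 0.02310 h⁻¹
C = C₀ · e^(−k·t) = 8.390 × e^(−0.02310 × 92.1)
  = 8.390 × 0.1191 = 0.9992 mg/L
(0.9992 mg/L = 0.9992 mcg/mL)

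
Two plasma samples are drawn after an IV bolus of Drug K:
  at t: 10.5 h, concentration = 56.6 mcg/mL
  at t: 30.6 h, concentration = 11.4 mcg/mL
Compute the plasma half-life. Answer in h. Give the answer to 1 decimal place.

k = ln(C₁/C₂) / (t₂ − t₁) = ln(56.6/11.4) / (30.6 − 10.5)
  = 1.602 / 20.10 = 0.07970 h⁻¹
t½ = ln2 / k = 0.693147 / 0.07970 = 8.697 h

8.7 h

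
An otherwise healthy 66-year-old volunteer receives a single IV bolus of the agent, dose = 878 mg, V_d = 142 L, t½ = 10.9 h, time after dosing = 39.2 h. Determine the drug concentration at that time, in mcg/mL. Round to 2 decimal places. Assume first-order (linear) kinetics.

0.51 mcg/mL

C₀ = Dose / Vd = 878.0 / 142 = 6.183 mg/L
k = ln2 / t½ = 0.693147 / 10.9 = 0.06359 h⁻¹
C = C₀ · e^(−k·t) = 6.183 × e^(−0.06359 × 39.2)
  = 6.183 × 0.08268 = 0.5112 mg/L
(0.5112 mg/L = 0.5112 mcg/mL)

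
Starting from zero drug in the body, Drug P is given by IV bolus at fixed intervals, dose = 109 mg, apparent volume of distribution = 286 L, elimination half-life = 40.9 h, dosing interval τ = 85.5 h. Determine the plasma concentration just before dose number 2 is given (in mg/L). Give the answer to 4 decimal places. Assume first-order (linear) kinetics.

C₀ per dose = Dose / Vd = 109 / 286 = 0.3811 mg/L
k = ln2 / t½ = 0.693147 / 40.9 = 0.01695 h⁻¹
Fraction remaining after one interval: r = e^(−kτ) = e^(−0.01695 × 85.5) = 0.2348
Before dose 2, 1 dose has been given (aged 1τ).
C_trough = C₀ × r = 0.3811 × 0.2348 = 0.08948 mg/L

0.0895 mg/L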